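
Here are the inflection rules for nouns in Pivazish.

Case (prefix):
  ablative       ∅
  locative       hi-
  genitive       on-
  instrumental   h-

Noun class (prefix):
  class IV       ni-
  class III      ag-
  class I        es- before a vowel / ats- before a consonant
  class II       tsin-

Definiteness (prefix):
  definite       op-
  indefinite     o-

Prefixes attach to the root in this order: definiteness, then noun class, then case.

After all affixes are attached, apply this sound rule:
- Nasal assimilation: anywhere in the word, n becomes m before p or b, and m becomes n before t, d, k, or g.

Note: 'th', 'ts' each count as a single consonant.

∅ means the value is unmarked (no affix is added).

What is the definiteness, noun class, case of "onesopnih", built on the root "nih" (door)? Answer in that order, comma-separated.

definite, class I, genitive

Segment: on-es-op-nih.
definiteness: op- → definite.
noun class: es/ats- → class I.
case: on- → genitive.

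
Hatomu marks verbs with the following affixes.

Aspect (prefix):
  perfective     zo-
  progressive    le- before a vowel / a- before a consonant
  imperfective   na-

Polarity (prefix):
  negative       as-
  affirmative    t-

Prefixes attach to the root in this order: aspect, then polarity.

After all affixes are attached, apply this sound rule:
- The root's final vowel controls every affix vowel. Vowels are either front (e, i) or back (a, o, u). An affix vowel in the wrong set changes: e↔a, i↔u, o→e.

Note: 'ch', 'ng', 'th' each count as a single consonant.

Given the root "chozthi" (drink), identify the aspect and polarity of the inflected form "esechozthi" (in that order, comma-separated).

Segment: as-a-chozthi.
aspect: le/a- → progressive.
polarity: as- → negative.

progressive, negative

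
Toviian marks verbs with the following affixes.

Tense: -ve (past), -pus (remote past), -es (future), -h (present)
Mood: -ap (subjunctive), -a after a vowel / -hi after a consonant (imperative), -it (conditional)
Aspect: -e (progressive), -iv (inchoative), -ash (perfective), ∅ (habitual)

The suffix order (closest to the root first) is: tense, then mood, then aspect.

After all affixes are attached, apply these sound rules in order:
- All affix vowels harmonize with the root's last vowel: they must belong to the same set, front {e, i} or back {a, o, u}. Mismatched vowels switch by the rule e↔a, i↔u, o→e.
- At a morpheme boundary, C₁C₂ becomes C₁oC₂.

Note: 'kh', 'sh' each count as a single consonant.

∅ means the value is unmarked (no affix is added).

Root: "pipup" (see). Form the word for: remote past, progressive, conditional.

Attach tense remote past -pus → pipuppus.
Attach mood conditional -it → pipuppusit.
Attach aspect progressive -e → pipuppusite.
Apply vowel harmony: pipuppusite → pipuppusuta.
Apply epenthesis: pipuppusuta → pipupopusuta.

pipupopusuta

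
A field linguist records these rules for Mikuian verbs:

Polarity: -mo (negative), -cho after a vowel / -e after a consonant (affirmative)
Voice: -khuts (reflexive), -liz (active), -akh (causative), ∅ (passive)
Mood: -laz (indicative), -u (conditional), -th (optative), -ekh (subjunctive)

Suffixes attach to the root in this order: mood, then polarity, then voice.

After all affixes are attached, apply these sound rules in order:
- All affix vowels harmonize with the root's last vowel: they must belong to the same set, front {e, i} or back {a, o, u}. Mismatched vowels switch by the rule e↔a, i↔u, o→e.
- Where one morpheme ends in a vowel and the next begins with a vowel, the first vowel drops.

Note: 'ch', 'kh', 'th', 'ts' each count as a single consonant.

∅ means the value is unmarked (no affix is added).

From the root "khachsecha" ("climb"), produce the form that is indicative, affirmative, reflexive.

Attach mood indicative -laz → khachsechalaz.
Attach polarity affirmative -e (after consonant 'z') → khachsechalaze.
Attach voice reflexive -khuts → khachsechalazekhuts.
Apply vowel harmony: khachsechalazekhuts → khachsechalazakhuts.
Vowel deletion: no change.

khachsechalazakhuts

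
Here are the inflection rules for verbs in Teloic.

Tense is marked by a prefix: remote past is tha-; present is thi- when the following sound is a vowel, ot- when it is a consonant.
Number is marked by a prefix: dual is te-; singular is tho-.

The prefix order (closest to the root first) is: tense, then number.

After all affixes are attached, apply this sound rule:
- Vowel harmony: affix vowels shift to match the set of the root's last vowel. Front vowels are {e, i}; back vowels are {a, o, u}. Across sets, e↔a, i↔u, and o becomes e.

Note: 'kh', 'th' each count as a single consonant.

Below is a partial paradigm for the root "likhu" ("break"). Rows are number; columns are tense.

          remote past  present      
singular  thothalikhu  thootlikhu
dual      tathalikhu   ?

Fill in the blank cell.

taotlikhu

Attach tense present ot- (before consonant 'l') → otlikhu.
Attach number dual te- → teotlikhu.
Apply vowel harmony: teotlikhu → taotlikhu.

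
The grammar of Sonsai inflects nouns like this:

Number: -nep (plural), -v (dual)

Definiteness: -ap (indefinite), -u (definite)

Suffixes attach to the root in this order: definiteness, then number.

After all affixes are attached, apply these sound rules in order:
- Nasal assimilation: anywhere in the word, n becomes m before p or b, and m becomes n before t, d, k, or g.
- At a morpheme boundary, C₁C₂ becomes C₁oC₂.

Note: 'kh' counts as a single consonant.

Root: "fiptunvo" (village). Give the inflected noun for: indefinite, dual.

fiptunvoapov

Attach definiteness indefinite -ap → fiptunvoap.
Attach number dual -v → fiptunvoapv.
Nasal assimilation: no change.
Apply epenthesis: fiptunvoapv → fiptunvoapov.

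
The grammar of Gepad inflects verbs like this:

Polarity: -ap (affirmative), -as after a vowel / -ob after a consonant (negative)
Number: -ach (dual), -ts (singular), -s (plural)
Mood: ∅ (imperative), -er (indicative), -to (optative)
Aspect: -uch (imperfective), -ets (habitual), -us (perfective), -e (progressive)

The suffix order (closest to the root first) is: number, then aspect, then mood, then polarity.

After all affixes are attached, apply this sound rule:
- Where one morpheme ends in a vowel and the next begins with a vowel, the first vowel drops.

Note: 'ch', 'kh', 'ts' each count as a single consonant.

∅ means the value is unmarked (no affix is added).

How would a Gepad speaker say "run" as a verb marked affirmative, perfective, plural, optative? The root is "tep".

tepsustap

Attach number plural -s → teps.
Attach aspect perfective -us → tepsus.
Attach mood optative -to → tepsusto.
Attach polarity affirmative -ap → tepsustoap.
Apply vowel deletion: tepsustoap → tepsustap.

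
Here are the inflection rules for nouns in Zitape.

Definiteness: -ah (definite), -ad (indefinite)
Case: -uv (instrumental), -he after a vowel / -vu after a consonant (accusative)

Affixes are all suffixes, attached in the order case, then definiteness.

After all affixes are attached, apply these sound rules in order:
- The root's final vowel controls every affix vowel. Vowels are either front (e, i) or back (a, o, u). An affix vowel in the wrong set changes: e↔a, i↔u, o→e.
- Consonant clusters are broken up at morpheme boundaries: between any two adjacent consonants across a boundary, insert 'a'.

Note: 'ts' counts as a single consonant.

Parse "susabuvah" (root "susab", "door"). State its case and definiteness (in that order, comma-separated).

Segment: susab-uv-ah.
case: -uv → instrumental.
definiteness: -ah → definite.

instrumental, definite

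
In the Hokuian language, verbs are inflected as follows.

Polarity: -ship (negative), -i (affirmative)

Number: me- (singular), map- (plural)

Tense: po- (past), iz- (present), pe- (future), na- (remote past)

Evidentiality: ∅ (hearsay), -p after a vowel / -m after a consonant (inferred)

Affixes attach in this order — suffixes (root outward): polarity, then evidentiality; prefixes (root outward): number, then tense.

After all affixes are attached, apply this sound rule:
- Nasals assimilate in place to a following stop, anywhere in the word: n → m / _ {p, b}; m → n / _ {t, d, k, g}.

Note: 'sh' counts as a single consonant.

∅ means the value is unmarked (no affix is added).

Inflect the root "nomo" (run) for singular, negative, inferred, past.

pomenomoshipm

Attach polarity negative -ship → nomoship.
Attach evidentiality inferred -m (after consonant 'p') → nomoshipm.
Attach number singular me- → menomoshipm.
Attach tense past po- → pomenomoshipm.
Nasal assimilation: no change.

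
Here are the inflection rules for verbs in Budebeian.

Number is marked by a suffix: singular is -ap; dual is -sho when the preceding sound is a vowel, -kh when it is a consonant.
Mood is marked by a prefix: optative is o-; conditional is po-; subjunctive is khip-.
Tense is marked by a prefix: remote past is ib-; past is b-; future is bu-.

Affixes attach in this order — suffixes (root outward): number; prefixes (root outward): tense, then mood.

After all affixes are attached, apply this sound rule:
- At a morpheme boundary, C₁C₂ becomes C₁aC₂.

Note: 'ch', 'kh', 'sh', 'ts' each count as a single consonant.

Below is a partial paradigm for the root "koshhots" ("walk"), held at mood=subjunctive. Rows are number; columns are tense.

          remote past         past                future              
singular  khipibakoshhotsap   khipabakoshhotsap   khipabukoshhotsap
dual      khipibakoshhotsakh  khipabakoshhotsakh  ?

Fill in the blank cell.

khipabukoshhotsakh

Attach tense future bu- → bukoshhots.
Attach mood subjunctive khip- → khipbukoshhots.
Attach number dual -kh (after consonant 'ts') → khipbukoshhotskh.
Apply epenthesis: khipbukoshhotskh → khipabukoshhotsakh.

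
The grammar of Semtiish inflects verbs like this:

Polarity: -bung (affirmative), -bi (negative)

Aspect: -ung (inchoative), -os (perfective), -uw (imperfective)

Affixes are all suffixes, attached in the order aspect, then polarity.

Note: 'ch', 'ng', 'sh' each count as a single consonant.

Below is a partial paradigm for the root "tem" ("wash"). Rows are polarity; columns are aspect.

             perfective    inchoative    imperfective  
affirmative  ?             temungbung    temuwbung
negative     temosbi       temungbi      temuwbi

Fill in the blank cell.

temosbung

Attach aspect perfective -os → temos.
Attach polarity affirmative -bung → temosbung.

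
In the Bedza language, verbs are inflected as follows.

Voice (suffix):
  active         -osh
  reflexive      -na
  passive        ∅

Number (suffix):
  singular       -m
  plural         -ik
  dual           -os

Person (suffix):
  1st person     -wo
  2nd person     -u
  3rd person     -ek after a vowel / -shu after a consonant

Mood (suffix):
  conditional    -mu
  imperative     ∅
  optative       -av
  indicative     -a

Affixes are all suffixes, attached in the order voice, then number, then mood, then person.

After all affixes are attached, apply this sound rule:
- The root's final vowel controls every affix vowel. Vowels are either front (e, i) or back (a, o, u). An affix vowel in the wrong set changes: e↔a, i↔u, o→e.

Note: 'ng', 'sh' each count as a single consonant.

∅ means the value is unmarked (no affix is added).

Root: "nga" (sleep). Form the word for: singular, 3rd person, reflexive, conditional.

Attach voice reflexive -na → ngana.
Attach number singular -m → nganam.
Attach mood conditional -mu → nganammu.
Attach person 3rd person -ek (after vowel 'u') → nganammuek.
Apply vowel harmony: nganammuek → nganammuak.

nganammuak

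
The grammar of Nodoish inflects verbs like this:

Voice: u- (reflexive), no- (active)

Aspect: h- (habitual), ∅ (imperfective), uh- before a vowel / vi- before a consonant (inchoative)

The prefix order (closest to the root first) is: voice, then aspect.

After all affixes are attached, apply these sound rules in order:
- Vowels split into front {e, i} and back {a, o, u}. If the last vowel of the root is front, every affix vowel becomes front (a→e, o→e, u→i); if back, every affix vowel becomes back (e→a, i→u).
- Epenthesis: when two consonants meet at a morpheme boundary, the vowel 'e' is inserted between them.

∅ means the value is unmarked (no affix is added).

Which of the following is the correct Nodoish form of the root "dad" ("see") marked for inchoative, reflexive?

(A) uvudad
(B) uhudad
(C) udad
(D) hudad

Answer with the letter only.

Attach voice reflexive u- → udad.
Attach aspect inchoative uh- (before vowel 'u') → uhudad.
Vowel harmony: no change.
Epenthesis: no change.
So the correct form is uhudad, option (B).
(A) uvudad is wrong: it has the affixes in the wrong order.
(C) udad is wrong: it uses imperfective instead of inchoative for aspect.
(D) hudad is wrong: it uses habitual instead of inchoative for aspect.

B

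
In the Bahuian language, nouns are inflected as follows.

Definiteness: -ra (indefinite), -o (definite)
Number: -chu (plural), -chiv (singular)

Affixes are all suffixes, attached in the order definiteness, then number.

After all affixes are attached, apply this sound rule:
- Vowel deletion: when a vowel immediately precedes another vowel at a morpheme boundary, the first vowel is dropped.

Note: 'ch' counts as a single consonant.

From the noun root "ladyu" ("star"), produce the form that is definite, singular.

ladyochiv

Attach definiteness definite -o → ladyuo.
Attach number singular -chiv → ladyuochiv.
Apply vowel deletion: ladyuochiv → ladyochiv.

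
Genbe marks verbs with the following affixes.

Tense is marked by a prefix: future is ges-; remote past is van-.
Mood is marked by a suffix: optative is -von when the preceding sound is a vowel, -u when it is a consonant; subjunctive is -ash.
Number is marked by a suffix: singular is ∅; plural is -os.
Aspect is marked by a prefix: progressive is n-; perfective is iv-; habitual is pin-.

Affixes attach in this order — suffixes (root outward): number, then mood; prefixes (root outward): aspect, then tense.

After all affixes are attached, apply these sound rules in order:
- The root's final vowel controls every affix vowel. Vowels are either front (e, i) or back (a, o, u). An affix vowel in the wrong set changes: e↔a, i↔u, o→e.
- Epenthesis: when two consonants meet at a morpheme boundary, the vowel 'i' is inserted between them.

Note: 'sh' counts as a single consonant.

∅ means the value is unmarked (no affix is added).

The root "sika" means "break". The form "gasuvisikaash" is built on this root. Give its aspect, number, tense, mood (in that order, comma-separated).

perfective, singular, future, subjunctive

Segment: ges-iv-sika-ash.
aspect: iv- → perfective.
number: ∅ → singular.
tense: ges- → future.
mood: -ash → subjunctive.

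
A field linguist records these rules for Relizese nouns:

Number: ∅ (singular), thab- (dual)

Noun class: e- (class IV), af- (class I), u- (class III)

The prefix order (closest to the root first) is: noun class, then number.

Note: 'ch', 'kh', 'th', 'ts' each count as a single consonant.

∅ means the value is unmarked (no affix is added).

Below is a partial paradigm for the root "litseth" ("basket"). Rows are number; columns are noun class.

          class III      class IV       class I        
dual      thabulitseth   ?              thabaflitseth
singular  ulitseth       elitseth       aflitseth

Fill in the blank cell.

thabelitseth

Attach noun class class IV e- → elitseth.
Attach number dual thab- → thabelitseth.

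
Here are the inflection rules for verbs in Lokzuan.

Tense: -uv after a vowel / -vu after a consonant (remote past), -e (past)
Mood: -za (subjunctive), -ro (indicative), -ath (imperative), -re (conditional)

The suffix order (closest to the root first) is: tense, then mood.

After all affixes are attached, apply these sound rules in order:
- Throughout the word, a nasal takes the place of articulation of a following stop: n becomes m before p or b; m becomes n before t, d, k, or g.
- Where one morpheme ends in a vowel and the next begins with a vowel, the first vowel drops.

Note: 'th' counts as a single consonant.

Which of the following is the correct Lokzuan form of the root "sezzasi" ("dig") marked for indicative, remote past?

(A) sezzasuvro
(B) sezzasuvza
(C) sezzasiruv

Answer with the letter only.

Attach tense remote past -uv (after vowel 'i') → sezzasiuv.
Attach mood indicative -ro → sezzasiuvro.
Nasal assimilation: no change.
Apply vowel deletion: sezzasiuvro → sezzasuvro.
So the correct form is sezzasuvro, option (A).
(B) sezzasuvza is wrong: it uses subjunctive instead of indicative for mood.
(C) sezzasiruv is wrong: it has the affixes in the wrong order.

A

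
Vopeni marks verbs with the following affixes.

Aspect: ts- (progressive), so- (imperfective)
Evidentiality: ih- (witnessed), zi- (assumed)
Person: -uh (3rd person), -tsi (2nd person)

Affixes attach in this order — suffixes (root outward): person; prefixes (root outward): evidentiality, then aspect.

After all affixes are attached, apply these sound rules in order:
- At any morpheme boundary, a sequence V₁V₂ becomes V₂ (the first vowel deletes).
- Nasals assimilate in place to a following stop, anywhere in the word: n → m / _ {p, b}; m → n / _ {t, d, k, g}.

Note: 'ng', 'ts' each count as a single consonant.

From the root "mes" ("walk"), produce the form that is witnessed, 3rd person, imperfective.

sihmesuh

Attach evidentiality witnessed ih- → ihmes.
Attach aspect imperfective so- → soihmes.
Attach person 3rd person -uh → soihmesuh.
Apply vowel deletion: soihmesuh → sihmesuh.
Nasal assimilation: no change.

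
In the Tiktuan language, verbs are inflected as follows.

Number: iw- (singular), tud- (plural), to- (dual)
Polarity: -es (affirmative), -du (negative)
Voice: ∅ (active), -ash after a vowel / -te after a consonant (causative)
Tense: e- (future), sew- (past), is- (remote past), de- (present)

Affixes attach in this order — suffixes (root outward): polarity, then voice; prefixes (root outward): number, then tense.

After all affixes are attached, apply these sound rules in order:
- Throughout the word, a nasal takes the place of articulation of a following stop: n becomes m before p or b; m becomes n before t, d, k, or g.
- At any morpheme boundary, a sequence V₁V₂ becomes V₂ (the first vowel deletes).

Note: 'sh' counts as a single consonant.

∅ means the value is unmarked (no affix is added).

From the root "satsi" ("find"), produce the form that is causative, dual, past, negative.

Attach number dual to- → tosatsi.
Attach polarity negative -du → tosatsidu.
Attach voice causative -ash (after vowel 'u') → tosatsiduash.
Attach tense past sew- → sewtosatsiduash.
Nasal assimilation: no change.
Apply vowel deletion: sewtosatsiduash → sewtosatsidash.

sewtosatsidash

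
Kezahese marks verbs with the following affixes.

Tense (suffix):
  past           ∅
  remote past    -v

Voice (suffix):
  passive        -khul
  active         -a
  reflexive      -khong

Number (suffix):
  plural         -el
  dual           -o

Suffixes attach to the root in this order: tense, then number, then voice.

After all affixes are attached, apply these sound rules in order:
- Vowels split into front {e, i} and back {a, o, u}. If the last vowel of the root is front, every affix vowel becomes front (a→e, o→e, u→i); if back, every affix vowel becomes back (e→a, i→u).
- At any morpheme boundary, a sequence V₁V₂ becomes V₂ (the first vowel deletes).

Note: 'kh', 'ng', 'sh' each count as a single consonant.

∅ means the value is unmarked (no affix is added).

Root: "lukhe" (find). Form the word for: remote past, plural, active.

lukhevele

Attach tense remote past -v → lukhev.
Attach number plural -el → lukhevel.
Attach voice active -a → lukhevela.
Apply vowel harmony: lukhevela → lukhevele.
Vowel deletion: no change.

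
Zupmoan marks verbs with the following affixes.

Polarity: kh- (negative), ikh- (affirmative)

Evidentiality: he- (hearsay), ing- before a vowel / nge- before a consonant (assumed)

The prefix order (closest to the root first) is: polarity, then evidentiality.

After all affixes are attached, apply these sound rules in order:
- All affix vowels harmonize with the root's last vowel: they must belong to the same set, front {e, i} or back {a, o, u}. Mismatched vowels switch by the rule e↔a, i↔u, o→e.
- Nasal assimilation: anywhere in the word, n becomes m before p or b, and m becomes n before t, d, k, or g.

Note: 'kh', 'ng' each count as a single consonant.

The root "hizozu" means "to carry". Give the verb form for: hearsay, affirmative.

Attach polarity affirmative ikh- → ikhhizozu.
Attach evidentiality hearsay he- → heikhhizozu.
Apply vowel harmony: heikhhizozu → haukhhizozu.
Nasal assimilation: no change.

haukhhizozu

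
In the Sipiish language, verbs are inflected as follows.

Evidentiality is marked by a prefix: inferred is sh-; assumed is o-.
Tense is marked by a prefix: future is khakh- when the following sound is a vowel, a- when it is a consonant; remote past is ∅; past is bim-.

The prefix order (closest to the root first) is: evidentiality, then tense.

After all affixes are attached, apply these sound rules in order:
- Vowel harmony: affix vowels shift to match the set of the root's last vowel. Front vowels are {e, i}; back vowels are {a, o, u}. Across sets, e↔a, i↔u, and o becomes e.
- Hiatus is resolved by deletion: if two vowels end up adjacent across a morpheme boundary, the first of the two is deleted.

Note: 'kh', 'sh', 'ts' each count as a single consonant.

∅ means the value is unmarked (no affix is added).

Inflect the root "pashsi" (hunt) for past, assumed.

Attach evidentiality assumed o- → opashsi.
Attach tense past bim- → bimopashsi.
Apply vowel harmony: bimopashsi → bimepashsi.
Vowel deletion: no change.

bimepashsi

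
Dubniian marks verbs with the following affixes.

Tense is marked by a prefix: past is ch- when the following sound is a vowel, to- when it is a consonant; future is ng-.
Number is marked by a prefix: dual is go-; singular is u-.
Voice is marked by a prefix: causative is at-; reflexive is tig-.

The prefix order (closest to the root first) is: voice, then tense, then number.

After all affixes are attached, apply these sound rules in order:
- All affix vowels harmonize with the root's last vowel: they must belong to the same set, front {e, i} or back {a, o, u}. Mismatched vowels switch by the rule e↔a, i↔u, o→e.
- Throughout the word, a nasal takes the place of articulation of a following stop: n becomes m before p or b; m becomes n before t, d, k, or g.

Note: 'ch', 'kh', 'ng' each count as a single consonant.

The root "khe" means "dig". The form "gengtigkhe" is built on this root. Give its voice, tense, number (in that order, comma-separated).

Segment: go-ng-tig-khe.
voice: tig- → reflexive.
tense: ng- → future.
number: go- → dual.

reflexive, future, dual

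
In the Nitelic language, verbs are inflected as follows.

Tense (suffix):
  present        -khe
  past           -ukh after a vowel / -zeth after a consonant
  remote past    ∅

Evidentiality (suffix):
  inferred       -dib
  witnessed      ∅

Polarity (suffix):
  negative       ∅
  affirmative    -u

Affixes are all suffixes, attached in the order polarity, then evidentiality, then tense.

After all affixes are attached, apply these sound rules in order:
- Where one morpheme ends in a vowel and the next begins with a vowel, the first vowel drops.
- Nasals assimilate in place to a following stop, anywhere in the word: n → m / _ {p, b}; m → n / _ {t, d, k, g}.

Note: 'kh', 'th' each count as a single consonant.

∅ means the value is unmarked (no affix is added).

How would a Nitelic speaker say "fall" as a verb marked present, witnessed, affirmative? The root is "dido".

Attach polarity affirmative -u → didou.
evidentiality = witnessed: zero marking, form stays didou.
Attach tense present -khe → didoukhe.
Apply vowel deletion: didoukhe → didukhe.
Nasal assimilation: no change.

didukhe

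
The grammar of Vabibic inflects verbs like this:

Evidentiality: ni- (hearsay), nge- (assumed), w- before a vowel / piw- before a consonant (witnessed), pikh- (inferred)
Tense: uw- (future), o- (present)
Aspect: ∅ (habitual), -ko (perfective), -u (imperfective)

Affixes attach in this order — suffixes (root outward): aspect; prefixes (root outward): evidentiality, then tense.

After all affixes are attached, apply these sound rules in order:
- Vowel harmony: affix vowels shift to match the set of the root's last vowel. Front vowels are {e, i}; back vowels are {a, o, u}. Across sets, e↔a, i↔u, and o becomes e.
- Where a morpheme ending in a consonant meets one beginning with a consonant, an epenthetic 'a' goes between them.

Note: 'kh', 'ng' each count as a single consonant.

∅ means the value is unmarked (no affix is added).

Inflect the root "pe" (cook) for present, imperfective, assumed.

engepei

Attach aspect imperfective -u → peu.
Attach evidentiality assumed nge- → ngepeu.
Attach tense present o- → ongepeu.
Apply vowel harmony: ongepeu → engepei.
Epenthesis: no change.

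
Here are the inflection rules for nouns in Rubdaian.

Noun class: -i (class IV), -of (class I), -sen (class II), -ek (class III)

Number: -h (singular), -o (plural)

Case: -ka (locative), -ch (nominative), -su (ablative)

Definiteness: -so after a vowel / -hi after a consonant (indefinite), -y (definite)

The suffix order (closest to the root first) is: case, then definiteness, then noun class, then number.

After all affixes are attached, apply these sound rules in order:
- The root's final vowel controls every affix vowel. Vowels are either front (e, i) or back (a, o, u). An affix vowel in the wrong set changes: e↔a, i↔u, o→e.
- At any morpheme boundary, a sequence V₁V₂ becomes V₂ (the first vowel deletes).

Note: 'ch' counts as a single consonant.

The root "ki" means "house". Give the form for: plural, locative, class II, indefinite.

kikesesene

Attach case locative -ka → kika.
Attach definiteness indefinite -so (after vowel 'a') → kikaso.
Attach noun class class II -sen → kikasosen.
Attach number plural -o → kikasoseno.
Apply vowel harmony: kikasoseno → kikesesene.
Vowel deletion: no change.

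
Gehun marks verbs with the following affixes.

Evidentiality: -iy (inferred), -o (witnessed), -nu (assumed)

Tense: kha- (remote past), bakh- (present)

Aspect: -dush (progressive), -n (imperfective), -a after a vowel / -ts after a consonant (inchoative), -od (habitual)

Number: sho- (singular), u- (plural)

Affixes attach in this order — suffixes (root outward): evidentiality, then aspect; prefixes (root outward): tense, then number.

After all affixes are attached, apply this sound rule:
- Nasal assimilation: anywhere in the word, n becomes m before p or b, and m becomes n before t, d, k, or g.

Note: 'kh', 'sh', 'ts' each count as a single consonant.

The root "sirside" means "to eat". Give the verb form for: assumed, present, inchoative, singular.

shobakhsirsidenua

Attach evidentiality assumed -nu → sirsidenu.
Attach tense present bakh- → bakhsirsidenu.
Attach aspect inchoative -a (after vowel 'u') → bakhsirsidenua.
Attach number singular sho- → shobakhsirsidenua.
Nasal assimilation: no change.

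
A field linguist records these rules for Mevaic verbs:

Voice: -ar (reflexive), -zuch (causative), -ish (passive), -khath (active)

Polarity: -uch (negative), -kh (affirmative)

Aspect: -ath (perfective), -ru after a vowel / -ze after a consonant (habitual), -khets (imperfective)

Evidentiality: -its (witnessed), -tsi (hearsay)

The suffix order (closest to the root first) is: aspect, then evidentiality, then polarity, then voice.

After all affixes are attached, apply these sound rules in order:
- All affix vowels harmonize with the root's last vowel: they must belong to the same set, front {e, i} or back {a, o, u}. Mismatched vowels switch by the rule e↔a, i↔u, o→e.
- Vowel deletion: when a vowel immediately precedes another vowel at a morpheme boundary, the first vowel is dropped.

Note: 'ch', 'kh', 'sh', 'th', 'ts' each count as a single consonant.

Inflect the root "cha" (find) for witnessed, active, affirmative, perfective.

chathutskhkhath

Attach aspect perfective -ath → chaath.
Attach evidentiality witnessed -its → chaathits.
Attach polarity affirmative -kh → chaathitskh.
Attach voice active -khath → chaathitskhkhath.
Apply vowel harmony: chaathitskhkhath → chaathutskhkhath.
Apply vowel deletion: chaathutskhkhath → chathutskhkhath.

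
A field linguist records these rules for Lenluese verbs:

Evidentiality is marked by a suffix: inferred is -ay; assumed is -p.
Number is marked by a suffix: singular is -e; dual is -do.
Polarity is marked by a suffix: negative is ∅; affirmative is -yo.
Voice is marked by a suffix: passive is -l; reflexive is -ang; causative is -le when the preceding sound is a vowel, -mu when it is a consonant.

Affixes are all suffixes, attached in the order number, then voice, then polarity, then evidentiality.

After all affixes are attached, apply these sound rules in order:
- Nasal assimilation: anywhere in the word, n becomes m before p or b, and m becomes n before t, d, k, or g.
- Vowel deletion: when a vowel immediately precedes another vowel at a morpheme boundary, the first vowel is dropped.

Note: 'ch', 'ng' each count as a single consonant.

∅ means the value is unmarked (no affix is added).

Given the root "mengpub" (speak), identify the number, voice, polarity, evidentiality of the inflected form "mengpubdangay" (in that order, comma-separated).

dual, reflexive, negative, inferred

Segment: mengpub-do-ang-ay.
number: -do → dual.
voice: -ang → reflexive.
polarity: ∅ → negative.
evidentiality: -ay → inferred.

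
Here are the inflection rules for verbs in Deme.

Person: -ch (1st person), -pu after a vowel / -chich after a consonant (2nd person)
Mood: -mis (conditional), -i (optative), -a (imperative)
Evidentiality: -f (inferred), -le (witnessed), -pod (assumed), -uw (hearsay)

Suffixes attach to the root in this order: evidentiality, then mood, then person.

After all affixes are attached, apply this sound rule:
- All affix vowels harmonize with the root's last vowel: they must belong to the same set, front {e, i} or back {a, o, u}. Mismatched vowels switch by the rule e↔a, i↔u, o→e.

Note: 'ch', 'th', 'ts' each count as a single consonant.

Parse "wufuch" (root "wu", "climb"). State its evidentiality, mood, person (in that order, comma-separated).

Segment: wu-f-i-ch.
evidentiality: -f → inferred.
mood: -i → optative.
person: -ch → 1st person.

inferred, optative, 1st person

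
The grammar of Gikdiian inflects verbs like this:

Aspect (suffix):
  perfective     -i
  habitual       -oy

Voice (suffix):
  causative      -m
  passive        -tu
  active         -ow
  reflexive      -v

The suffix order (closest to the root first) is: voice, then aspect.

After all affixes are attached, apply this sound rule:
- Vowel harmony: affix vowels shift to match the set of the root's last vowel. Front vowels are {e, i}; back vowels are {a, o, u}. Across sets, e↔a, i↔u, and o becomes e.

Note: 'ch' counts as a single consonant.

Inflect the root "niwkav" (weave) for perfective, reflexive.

Attach voice reflexive -v → niwkavv.
Attach aspect perfective -i → niwkavvi.
Apply vowel harmony: niwkavvi → niwkavvu.

niwkavvu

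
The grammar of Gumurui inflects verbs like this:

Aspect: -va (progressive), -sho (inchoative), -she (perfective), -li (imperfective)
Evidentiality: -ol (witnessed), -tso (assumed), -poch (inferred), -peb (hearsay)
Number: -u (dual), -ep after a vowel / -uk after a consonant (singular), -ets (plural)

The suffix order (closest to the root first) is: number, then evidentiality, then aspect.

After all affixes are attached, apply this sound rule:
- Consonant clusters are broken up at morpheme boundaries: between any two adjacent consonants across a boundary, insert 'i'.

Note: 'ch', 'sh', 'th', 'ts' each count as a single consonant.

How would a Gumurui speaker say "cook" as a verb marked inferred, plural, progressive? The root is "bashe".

basheetsipochiva

Attach number plural -ets → basheets.
Attach evidentiality inferred -poch → basheetspoch.
Attach aspect progressive -va → basheetspochva.
Apply epenthesis: basheetspochva → basheetsipochiva.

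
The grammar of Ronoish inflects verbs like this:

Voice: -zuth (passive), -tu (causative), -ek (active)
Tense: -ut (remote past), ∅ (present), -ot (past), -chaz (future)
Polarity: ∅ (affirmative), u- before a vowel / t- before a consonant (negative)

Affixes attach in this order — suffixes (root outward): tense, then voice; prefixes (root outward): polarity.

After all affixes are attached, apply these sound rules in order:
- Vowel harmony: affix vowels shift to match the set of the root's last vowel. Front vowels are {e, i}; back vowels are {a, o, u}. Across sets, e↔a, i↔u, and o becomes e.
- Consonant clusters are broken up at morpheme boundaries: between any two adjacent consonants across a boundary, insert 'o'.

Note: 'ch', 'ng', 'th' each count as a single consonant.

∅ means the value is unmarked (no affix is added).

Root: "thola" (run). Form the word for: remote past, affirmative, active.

tholautak

Attach tense remote past -ut → tholaut.
Attach voice active -ek → tholautek.
polarity = affirmative: zero marking, form stays tholautek.
Apply vowel harmony: tholautek → tholautak.
Epenthesis: no change.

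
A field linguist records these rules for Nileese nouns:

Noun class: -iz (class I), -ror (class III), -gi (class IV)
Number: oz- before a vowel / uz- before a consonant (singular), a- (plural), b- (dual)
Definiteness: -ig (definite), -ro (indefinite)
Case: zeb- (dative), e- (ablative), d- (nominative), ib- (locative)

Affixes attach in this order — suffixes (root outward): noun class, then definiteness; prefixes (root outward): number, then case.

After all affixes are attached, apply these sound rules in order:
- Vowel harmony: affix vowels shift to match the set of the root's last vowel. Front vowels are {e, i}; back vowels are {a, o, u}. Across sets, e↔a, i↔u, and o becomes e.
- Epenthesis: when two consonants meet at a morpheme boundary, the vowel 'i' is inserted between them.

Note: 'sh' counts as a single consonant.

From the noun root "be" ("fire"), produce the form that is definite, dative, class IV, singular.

Attach number singular uz- (before consonant 'b') → uzbe.
Attach case dative zeb- → zebuzbe.
Attach noun class class IV -gi → zebuzbegi.
Attach definiteness definite -ig → zebuzbegiig.
Apply vowel harmony: zebuzbegiig → zebizbegiig.
Apply epenthesis: zebizbegiig → zebizibegiig.

zebizibegiig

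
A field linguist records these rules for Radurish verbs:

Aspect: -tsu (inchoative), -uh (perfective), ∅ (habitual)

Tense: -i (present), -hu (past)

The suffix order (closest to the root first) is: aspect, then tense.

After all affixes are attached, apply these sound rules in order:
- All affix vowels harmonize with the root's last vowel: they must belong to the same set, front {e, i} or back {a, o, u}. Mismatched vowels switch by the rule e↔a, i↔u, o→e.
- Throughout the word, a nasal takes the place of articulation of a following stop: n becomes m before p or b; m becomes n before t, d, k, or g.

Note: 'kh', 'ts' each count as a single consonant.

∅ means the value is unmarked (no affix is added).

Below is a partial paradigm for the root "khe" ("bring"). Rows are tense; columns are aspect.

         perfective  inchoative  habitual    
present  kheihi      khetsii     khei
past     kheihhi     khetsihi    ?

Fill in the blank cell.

aspect = habitual: zero marking, form stays khe.
Attach tense past -hu → khehu.
Apply vowel harmony: khehu → khehi.
Nasal assimilation: no change.

khehi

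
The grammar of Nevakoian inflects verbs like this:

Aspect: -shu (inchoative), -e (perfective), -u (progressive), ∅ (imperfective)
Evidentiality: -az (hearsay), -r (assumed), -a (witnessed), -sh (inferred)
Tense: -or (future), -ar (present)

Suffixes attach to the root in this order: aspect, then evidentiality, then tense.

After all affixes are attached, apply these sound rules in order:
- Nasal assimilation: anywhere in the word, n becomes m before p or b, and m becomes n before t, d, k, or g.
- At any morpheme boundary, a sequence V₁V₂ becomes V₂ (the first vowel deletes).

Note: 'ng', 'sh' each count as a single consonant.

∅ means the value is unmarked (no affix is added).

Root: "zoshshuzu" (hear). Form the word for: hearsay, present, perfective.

Attach aspect perfective -e → zoshshuzue.
Attach evidentiality hearsay -az → zoshshuzueaz.
Attach tense present -ar → zoshshuzueazar.
Nasal assimilation: no change.
Apply vowel deletion: zoshshuzueazar → zoshshuzazar.

zoshshuzazar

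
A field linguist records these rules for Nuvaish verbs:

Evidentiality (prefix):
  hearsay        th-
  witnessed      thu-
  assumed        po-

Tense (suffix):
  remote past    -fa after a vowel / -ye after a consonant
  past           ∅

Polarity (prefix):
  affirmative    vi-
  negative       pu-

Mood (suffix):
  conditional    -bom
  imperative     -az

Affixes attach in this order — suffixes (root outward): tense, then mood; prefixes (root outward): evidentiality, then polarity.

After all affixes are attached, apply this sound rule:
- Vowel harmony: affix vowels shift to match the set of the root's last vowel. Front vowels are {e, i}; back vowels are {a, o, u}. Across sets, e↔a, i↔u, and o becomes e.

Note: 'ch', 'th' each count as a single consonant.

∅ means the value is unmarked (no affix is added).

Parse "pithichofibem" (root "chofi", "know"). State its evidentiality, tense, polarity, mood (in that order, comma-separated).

witnessed, past, negative, conditional

Segment: pu-thu-chofi-bom.
evidentiality: thu- → witnessed.
tense: ∅ → past.
polarity: pu- → negative.
mood: -bom → conditional.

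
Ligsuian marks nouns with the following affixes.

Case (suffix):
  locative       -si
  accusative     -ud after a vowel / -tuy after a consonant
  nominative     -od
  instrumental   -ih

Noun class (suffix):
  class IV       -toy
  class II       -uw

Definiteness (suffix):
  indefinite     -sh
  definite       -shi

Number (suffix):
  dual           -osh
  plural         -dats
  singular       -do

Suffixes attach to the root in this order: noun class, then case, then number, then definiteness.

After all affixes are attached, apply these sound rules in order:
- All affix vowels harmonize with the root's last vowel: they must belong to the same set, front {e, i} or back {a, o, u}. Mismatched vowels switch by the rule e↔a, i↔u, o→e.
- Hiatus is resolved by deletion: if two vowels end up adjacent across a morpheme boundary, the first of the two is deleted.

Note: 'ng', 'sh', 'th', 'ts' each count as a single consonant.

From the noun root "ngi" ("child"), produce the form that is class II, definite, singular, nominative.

Attach noun class class II -uw → ngiuw.
Attach case nominative -od → ngiuwod.
Attach number singular -do → ngiuwoddo.
Attach definiteness definite -shi → ngiuwoddoshi.
Apply vowel harmony: ngiuwoddoshi → ngiiweddeshi.
Apply vowel deletion: ngiiweddeshi → ngiweddeshi.

ngiweddeshi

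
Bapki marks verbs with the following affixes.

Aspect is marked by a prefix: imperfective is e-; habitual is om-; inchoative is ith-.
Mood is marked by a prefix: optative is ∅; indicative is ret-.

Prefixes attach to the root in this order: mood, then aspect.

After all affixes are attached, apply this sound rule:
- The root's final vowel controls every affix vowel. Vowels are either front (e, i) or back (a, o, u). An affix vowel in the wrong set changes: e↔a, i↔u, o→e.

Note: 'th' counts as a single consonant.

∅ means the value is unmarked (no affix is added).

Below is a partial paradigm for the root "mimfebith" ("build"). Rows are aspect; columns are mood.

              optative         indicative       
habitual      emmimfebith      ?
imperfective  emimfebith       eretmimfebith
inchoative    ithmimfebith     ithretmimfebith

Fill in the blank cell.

Attach mood indicative ret- → retmimfebith.
Attach aspect habitual om- → omretmimfebith.
Apply vowel harmony: omretmimfebith → emretmimfebith.

emretmimfebith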